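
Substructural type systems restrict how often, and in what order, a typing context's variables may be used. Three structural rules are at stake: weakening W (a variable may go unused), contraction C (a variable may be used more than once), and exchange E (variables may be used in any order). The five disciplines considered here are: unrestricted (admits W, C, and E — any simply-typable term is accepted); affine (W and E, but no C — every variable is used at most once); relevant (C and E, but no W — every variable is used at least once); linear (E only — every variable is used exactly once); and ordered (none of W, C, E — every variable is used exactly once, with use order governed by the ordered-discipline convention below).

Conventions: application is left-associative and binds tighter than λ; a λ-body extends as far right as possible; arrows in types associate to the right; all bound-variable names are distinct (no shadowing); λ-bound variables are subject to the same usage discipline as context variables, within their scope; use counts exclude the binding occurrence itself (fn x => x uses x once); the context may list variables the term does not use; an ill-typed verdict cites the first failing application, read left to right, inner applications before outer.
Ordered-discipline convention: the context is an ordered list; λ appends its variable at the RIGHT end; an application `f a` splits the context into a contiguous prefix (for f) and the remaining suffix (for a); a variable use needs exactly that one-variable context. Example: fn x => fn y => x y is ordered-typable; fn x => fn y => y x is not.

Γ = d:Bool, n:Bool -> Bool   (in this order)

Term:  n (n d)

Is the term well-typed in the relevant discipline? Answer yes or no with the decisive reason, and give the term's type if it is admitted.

yes — none of d, n goes unused; term : Bool
use counts: d ×1; n ×2
uses in reading order: n, n, d
typing: well-typed at Bool
across the five disciplines: ordered ✗ | linear ✗ | affine ✗ | relevant ✓ | unrestricted ✓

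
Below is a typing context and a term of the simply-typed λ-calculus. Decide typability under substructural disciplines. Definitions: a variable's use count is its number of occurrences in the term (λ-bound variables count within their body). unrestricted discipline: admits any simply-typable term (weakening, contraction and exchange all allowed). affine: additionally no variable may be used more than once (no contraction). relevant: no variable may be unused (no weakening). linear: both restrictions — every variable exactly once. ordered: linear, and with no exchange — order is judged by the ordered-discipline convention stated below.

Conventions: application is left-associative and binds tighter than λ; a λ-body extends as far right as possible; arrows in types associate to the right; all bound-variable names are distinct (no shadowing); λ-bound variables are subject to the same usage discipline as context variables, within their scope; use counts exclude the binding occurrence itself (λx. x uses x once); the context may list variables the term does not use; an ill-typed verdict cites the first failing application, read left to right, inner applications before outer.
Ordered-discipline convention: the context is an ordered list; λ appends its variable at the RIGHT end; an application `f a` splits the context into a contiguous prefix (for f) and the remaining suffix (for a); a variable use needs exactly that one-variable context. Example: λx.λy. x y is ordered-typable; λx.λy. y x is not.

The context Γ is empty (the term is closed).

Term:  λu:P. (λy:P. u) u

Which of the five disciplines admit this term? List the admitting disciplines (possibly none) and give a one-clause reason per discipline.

accepted by: unrestricted
usage: u (λ-bound): 2×; y (λ-bound): 0×
left-to-right use order: u, u
typing: the term checks, with type P → P
ordered ✗ (repeated use of u ×2; y left unused)
linear ✗ (repeated use of u ×2; y left unused)
affine ✗ (repeated use of u ×2)
relevant ✗ (y left unused)
unrestricted ✓ (typability at P → P is all that's needed)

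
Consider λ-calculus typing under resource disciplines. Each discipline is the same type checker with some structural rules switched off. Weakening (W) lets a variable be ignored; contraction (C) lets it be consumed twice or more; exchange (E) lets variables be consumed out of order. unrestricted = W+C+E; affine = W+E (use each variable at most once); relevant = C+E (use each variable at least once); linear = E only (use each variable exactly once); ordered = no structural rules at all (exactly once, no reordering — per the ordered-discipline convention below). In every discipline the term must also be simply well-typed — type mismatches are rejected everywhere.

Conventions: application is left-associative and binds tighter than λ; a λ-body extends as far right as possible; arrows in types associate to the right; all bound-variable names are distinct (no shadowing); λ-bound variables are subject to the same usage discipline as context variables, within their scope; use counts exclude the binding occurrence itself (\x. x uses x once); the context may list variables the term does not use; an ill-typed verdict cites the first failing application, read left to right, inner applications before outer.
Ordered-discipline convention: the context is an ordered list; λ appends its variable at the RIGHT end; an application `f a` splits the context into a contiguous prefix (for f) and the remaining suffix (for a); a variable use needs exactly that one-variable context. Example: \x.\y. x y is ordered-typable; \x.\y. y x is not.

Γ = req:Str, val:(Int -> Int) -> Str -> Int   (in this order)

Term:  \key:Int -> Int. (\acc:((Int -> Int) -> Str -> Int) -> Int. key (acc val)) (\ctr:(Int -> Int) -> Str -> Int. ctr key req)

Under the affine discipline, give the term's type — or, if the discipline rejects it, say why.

not well-typed under affine — repeated use of key ×2
variable uses: req ×1; val ×1; key (λ-bound) ×2; acc (λ-bound) ×1; ctr (λ-bound) ×1
uses in reading order: key, acc, val, ctr, key, req
typing: well-typed at (Int -> Int) -> Int
across the five disciplines: ordered ✗ | linear ✗ | affine ✗ | relevant ✓ | unrestricted ✓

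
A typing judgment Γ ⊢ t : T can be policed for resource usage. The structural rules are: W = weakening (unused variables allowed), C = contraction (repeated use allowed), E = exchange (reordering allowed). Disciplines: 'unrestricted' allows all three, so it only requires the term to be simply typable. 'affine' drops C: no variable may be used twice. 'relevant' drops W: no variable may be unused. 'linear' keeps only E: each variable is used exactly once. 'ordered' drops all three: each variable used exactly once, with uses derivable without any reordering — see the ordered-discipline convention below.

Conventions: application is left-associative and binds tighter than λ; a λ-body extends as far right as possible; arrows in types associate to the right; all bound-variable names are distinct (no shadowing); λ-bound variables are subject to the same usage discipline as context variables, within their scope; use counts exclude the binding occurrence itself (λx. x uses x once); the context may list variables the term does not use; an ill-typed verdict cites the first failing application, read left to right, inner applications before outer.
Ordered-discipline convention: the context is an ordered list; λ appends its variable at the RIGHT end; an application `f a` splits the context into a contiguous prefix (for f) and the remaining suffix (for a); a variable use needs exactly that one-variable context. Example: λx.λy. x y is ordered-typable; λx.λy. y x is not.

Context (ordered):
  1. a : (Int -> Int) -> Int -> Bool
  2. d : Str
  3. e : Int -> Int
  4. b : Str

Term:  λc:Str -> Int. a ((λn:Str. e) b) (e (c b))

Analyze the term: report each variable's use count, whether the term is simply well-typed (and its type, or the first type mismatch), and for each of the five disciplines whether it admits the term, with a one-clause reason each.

usage: a: 1, d: 0, e: 2, b: 2, c (λ-bound): 1, n (λ-bound): 0
uses in reading order: a, e, b, e, c, b
typing: ✓ — (Str -> Int) -> Bool
ordered: ✗ — uses contraction: e ×2, b ×2; d, n never used (weakening)
linear: ✗ — uses contraction: e ×2, b ×2; d, n never used (weakening)
affine: ✗ — uses contraction: e ×2, b ×2
relevant: ✗ — d, n never used (weakening)
unrestricted: ✓ — well-typed at (Str -> Int) -> Bool; no restrictions here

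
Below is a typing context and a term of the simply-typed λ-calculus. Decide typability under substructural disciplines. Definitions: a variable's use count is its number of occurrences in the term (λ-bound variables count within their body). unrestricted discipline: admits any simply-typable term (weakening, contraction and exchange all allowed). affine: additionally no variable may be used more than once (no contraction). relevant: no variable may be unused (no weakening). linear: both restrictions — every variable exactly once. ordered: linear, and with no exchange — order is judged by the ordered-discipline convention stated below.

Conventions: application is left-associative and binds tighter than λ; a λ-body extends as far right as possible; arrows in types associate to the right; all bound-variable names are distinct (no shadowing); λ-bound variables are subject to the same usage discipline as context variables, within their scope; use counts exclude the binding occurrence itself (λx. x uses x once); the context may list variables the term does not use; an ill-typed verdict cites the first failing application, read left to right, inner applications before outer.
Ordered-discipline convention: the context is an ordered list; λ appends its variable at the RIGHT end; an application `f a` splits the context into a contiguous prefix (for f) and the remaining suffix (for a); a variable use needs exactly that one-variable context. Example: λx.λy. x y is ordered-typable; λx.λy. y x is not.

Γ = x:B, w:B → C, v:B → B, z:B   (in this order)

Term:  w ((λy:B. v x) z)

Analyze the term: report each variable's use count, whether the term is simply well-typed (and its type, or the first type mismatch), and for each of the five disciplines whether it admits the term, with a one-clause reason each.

usage: x: 1×; w: 1×; v: 1×; z: 1×; y [bound]: 0×
left-to-right use order: w, v, x, z
typing: well-typed — term : C
ordered ✗ (y never used (weakening))
linear ✗ (y never used (weakening))
affine ✓ (none of x, w, v, z, y used more than once)
relevant ✗ (y never used (weakening))
unrestricted ✓ (well-typed at C; no restrictions here)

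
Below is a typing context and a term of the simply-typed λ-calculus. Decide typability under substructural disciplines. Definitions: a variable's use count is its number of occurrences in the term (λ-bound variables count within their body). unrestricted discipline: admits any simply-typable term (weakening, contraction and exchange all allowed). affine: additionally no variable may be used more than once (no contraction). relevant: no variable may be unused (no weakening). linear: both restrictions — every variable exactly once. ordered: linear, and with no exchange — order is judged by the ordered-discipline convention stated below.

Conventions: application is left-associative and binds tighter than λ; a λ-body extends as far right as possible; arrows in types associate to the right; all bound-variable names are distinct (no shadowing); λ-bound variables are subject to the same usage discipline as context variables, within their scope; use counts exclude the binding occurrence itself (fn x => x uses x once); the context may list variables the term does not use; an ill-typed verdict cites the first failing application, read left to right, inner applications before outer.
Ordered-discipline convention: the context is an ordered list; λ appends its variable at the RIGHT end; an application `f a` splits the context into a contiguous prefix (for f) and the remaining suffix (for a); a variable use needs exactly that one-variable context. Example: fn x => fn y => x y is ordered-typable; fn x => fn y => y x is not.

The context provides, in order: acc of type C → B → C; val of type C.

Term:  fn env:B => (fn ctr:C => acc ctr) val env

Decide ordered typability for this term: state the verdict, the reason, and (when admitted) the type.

yes — acc, val, env, ctr once each; derivable with no W/C/E; term : B → C
use counts: acc: 1; val: 1; env (bound): 1; ctr (bound): 1
order of uses: acc, ctr, val, env
typing: the term checks, with type B → C
all disciplines: ordered ✓ | linear ✓ | affine ✓ | relevant ✓ | unrestricted ✓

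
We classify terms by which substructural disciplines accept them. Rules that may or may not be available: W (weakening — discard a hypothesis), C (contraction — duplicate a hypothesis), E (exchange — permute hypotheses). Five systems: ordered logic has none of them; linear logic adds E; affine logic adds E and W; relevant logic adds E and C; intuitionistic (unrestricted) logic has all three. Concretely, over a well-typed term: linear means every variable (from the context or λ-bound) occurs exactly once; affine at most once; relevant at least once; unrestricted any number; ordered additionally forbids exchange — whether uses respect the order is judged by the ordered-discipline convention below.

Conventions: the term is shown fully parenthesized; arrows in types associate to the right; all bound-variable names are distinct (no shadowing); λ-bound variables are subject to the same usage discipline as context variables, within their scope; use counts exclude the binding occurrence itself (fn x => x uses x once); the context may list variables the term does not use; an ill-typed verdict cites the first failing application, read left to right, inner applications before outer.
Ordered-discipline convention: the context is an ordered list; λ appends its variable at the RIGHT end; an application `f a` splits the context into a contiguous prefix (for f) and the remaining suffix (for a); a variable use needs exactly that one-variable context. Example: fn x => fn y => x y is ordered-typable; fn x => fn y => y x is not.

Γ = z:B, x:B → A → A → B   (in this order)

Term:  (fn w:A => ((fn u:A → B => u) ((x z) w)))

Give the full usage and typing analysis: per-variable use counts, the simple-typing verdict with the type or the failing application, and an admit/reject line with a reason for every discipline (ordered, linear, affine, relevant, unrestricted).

use counts: z ×1; x ×1; w [bound] ×1; u [bound] ×1
left-to-right use order: u, x, z, w
typing: ✓ — A → A → B
ordered: ✗, no contiguous prefix/suffix split fits u, x, z, w
linear: ✓, exactly-once usage across z, x, w, u
affine: ✓, none of z, x, w, u used more than once
relevant: ✓, every one of z, x, w, u appears
unrestricted: ✓, well-typed at A → A → B; no restrictions here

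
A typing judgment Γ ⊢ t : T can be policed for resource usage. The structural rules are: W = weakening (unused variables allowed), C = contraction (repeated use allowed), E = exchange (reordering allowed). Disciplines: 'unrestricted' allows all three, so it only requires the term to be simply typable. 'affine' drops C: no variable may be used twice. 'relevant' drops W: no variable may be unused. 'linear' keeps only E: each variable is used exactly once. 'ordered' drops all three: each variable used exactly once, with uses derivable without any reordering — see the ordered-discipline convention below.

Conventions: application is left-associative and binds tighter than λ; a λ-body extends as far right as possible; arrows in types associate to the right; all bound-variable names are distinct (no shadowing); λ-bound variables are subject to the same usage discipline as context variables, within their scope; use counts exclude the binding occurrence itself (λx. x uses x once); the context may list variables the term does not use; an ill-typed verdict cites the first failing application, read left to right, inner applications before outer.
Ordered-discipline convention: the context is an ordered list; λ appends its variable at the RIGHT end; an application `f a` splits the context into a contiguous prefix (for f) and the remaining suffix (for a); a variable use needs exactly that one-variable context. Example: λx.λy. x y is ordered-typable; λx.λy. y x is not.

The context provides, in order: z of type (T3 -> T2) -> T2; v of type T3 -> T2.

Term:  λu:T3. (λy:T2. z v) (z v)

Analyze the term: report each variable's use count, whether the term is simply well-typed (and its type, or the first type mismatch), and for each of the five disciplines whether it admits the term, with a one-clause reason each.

variable uses: z: 2; v: 2; u (λ-bound): 0; y (λ-bound): 0
uses in reading order: z, v, z, v
typing: the term checks, with type T3 -> T2
ordered: ✗, needs contraction — z ×2, v ×2; unused: u, y — weakening required
linear: ✗, needs contraction — z ×2, v ×2; unused: u, y — weakening required
affine: ✗, needs contraction — z ×2, v ×2
relevant: ✗, unused: u, y — weakening required
unrestricted: ✓, typability at T3 -> T2 is all that's needed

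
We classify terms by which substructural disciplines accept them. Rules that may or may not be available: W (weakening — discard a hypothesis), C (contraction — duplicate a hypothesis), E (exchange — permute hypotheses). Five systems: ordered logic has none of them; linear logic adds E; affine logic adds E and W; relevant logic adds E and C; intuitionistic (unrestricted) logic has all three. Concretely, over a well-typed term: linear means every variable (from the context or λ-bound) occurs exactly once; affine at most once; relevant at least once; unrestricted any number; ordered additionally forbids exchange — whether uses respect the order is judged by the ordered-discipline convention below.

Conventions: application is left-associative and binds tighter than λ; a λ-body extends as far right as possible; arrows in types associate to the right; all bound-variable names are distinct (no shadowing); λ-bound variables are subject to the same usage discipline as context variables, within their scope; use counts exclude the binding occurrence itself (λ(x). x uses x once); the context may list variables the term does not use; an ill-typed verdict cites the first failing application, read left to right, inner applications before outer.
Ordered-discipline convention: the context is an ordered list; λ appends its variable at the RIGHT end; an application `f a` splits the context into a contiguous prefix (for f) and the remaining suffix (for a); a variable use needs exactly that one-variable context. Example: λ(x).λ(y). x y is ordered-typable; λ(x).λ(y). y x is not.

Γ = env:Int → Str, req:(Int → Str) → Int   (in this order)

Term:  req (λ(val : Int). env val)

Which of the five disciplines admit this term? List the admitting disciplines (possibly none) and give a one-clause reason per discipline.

admitted by: linear, affine, relevant, unrestricted
variable uses: env ×1; req ×1; val (λ-bound) ×1
use order (left to right): req, env, val
typing: ✓ — Int
ordered: ✗, no ordered split (uses run req, env, val)
linear: ✓, exactly-once usage across env, req, val
affine: ✓, at most one use each (env, req, val)
relevant: ✓, env, req, val: all used, weakening unneeded
unrestricted: ✓, well-typed at Int; no restrictions here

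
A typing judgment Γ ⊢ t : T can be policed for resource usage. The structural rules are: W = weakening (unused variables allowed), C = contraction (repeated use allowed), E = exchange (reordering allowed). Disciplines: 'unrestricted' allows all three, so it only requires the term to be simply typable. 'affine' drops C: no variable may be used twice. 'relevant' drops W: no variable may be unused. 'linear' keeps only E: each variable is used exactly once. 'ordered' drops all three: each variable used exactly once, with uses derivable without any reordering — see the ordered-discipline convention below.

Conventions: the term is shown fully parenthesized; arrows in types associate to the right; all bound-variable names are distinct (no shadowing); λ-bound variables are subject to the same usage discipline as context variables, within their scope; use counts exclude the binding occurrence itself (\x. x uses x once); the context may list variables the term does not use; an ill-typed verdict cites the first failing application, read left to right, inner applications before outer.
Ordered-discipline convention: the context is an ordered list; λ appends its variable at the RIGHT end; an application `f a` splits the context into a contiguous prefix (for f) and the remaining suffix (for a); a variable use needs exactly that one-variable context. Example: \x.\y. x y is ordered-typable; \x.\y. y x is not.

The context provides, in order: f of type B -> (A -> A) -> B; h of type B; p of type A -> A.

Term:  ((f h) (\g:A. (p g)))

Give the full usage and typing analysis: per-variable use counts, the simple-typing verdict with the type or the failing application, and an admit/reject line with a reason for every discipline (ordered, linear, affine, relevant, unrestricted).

use counts: f ×1; h ×1; p ×1; g (λ-bound) ×1
order of uses: f, h, p, g
typing: the term checks, with type B
ordered: ✓, one use each (f, h, p, g); ordered split holds
linear: ✓, each of f, h, p, g used exactly once
affine: ✓, at most one use each (f, h, p, g)
relevant: ✓, at least one use each (f, h, p, g)
unrestricted: ✓, simply typable at B; W, C, E all held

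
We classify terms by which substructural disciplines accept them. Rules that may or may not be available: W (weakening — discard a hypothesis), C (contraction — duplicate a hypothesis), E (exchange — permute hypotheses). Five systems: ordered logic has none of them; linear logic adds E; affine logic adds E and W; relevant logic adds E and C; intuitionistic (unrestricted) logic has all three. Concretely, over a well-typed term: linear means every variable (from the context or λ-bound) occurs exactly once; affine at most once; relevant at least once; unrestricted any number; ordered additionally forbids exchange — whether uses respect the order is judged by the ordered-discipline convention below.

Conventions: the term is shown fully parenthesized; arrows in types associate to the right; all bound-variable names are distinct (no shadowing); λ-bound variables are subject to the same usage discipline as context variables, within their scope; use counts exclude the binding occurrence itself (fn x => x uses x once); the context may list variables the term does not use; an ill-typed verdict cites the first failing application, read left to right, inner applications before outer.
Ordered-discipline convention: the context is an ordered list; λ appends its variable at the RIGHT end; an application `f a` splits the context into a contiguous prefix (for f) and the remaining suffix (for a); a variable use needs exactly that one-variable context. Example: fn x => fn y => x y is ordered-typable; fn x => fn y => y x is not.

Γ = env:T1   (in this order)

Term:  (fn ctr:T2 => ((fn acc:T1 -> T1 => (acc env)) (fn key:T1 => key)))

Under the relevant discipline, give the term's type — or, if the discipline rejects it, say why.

not well-typed under relevant — ctr left unused
use counts: env: 1×, ctr (bound): 0×, acc (bound): 1×, key (bound): 1×
use order (left to right): acc, env, key
typing: ✓ — T2 -> T1
across the five disciplines: ordered ✗; linear ✗; affine ✓; relevant ✗; unrestricted ✓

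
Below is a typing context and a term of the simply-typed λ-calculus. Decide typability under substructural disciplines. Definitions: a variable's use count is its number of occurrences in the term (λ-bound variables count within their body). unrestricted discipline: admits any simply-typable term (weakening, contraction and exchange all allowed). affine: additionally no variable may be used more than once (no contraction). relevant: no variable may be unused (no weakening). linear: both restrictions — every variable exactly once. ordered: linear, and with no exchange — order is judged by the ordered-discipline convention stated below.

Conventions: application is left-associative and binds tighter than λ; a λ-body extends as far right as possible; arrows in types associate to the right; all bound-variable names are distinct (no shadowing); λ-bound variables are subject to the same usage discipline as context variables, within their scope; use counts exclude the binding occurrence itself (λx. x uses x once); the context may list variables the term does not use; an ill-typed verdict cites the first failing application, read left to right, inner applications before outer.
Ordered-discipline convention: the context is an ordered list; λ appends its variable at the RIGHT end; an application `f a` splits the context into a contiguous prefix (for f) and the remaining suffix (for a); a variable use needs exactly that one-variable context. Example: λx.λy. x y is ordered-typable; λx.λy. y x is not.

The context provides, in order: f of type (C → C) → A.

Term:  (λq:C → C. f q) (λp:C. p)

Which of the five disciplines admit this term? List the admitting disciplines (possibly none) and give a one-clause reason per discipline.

admitted in: ordered, linear, affine, relevant, unrestricted
use counts: f=1; q [bound]=1; p [bound]=1
use order (left to right): f, q, p
typing: the term checks, with type A
ordered: ✓ — single-use (f, q, p), ordered derivation ok
linear: ✓ — single use per variable (f, q, p)
affine: ✓ — at most one use each (f, q, p)
relevant: ✓ — none of f, q, p goes unused
unrestricted: ✓ — simply typable at A; W, C, E all held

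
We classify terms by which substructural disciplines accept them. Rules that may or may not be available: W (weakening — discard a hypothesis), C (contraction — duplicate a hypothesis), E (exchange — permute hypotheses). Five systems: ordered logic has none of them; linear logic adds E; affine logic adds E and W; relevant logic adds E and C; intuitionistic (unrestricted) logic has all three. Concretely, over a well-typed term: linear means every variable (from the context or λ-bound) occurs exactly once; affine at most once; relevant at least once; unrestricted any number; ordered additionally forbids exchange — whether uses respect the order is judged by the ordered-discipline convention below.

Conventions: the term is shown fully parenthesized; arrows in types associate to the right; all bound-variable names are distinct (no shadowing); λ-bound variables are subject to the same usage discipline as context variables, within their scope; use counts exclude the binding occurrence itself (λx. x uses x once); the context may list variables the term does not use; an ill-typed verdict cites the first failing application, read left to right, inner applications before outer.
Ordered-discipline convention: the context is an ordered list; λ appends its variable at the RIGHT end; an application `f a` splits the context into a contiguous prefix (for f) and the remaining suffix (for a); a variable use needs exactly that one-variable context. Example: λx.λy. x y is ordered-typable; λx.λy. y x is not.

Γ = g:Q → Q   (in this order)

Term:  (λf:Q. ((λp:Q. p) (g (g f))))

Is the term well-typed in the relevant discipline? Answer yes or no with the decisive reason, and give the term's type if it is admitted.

yes — at least one use each (g, f, p); term : Q → Q
counts: g=2; f (λ-bound)=1; p (λ-bound)=1
use order (left to right): p, g, g, f
typing: well-typed at Q → Q
summary: ordered ✗, linear ✗, affine ✗, relevant ✓, unrestricted ✓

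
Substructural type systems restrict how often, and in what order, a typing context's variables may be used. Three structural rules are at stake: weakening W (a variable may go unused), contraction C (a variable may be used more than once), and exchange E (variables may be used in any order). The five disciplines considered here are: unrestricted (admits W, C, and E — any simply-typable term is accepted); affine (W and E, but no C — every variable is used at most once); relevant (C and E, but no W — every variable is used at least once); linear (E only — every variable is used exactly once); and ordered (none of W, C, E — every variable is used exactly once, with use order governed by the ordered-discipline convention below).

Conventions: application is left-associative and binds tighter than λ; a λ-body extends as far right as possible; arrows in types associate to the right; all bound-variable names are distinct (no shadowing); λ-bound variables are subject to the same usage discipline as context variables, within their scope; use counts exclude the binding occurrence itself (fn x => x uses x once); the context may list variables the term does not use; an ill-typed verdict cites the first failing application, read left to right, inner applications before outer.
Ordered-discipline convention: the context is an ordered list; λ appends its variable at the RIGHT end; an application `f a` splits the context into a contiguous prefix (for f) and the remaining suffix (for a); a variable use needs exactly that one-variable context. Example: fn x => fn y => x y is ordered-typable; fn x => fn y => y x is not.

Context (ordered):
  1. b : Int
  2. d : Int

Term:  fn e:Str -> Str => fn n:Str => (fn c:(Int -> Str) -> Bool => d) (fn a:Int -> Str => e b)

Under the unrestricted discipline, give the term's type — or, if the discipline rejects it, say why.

not well-typed under unrestricted — a type mismatch blocks all five
variable uses: b=1, d=1, e (λ-bound)=1, n (λ-bound)=0, c (λ-bound)=0, a (λ-bound)=0
use order (left to right): d, e, b
typing: ill-typed: an argument Int mismatches the expected Str
per-discipline verdicts: ordered ✗; linear ✗; affine ✗; relevant ✗; unrestricted ✗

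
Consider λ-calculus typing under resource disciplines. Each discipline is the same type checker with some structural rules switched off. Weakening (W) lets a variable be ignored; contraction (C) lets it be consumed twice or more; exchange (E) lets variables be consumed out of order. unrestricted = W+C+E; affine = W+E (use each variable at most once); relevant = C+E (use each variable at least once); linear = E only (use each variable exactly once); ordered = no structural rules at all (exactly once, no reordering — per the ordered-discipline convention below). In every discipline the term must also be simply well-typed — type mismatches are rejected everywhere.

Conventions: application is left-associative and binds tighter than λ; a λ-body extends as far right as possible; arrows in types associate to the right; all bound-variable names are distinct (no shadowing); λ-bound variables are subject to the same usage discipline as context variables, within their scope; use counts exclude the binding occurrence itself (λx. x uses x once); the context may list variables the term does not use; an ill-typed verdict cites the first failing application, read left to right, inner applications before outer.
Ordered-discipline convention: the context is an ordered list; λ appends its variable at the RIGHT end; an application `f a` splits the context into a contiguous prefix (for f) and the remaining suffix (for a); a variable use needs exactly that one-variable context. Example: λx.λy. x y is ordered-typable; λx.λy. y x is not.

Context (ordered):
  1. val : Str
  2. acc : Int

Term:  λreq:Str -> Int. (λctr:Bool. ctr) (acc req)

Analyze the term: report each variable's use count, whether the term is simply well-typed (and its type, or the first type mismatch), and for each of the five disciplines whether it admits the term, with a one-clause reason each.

variable uses: val: 0×, acc: 1×, req [bound]: 1×, ctr [bound]: 1×
order of uses: ctr, acc, req
typing: ill-typed: applying a non-function (Int)
ordered: ✗ — fails simple typing
linear: ✗ — a type mismatch blocks all five
affine: ✗ — the type mismatch rejects it
relevant: ✗ — not simply typable
unrestricted: ✗ — fails simple typing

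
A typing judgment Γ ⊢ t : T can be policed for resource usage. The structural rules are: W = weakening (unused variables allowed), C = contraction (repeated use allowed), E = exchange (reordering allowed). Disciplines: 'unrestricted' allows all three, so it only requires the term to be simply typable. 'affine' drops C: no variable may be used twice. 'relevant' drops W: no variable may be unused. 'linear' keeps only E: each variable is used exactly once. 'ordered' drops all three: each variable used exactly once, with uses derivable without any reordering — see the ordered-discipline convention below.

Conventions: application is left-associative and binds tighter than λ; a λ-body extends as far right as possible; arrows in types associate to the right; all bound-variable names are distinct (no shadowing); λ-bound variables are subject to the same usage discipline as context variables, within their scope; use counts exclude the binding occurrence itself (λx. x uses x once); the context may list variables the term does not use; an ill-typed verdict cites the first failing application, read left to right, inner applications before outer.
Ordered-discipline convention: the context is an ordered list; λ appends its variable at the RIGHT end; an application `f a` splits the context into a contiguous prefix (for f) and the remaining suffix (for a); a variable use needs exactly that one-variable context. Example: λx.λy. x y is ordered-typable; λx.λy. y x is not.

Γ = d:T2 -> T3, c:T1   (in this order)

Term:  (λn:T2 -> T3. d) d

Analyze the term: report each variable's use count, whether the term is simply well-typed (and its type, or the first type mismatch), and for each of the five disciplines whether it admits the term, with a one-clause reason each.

usage: d: 2×, c: 0×, n (bound): 0×
order of uses: d, d
typing: the term checks, with type T2 -> T3
ordered: ✗ — d ×2 used more than once (contraction); unused: c, n — weakening required
linear: ✗ — d ×2 used more than once (contraction); unused: c, n — weakening required
affine: ✗ — d ×2 used more than once (contraction)
relevant: ✗ — unused: c, n — weakening required
unrestricted: ✓ — well-typed at T2 -> T3; no restrictions here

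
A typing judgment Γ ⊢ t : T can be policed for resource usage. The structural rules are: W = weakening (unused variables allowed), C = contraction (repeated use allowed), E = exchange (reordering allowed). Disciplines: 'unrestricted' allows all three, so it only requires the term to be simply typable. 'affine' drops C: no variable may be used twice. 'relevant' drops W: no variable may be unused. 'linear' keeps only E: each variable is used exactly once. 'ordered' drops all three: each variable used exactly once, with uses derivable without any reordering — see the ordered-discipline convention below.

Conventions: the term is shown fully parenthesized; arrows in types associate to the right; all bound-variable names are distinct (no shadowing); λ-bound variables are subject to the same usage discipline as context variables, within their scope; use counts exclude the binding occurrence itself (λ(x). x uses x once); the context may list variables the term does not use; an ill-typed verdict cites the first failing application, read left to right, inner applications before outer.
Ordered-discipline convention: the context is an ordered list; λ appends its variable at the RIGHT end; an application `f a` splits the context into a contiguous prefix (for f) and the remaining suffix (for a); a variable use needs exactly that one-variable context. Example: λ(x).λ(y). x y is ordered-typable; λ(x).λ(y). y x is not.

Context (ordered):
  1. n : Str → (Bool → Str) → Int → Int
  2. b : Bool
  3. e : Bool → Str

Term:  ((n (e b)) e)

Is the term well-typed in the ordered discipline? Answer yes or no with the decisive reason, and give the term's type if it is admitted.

no — needs contraction — e ×2
usage: n: 1, b: 1, e: 2
uses in reading order: n, e, b, e
typing: the term checks, with type Int → Int
summary: ordered ✗ | linear ✗ | affine ✗ | relevant ✓ | unrestricted ✓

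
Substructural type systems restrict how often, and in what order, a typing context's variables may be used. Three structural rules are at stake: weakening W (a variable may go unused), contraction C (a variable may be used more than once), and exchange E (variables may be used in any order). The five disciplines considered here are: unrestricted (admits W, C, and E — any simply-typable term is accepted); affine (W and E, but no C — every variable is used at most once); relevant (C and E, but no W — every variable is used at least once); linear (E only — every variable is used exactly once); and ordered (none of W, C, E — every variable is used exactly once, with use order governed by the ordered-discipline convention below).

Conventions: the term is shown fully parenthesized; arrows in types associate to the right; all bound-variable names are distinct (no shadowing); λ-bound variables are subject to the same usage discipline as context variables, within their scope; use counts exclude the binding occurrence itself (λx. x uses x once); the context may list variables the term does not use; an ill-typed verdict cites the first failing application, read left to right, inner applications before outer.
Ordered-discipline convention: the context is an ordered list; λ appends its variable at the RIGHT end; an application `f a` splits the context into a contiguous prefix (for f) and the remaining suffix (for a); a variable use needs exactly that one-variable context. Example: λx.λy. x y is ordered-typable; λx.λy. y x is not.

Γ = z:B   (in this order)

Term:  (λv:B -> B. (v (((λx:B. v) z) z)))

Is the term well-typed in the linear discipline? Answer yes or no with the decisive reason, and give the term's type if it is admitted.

no — repeated use of z ×2, v ×2; x left unused
counts: z ×2, v (λ-bound) ×2, x (λ-bound) ×0
left-to-right use order: v, v, z, z
typing: ✓ — (B -> B) -> B
all disciplines: ordered ✗ · linear ✗ · affine ✗ · relevant ✗ · unrestricted ✓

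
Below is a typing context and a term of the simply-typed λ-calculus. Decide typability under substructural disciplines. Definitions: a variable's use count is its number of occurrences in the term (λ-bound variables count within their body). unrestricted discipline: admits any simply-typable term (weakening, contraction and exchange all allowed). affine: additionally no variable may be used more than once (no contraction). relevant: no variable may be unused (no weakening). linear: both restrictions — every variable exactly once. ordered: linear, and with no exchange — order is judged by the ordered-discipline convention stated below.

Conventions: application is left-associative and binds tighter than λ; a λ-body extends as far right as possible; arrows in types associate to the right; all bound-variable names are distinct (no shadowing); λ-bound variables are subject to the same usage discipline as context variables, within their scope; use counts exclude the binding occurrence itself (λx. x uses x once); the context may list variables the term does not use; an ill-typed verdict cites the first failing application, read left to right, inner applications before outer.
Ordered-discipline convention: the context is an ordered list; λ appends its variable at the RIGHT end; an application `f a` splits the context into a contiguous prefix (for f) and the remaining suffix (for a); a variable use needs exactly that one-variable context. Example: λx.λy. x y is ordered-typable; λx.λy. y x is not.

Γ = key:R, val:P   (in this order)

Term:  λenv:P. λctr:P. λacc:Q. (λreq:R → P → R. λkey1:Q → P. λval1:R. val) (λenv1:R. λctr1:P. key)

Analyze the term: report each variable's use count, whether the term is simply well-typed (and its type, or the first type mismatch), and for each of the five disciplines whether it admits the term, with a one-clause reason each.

counts: key: 1×; val: 1×; env [bound]: 0×; ctr [bound]: 0×; acc [bound]: 0×; req [bound]: 0×; key1 [bound]: 0×; val1 [bound]: 0×; env1 [bound]: 0×; ctr1 [bound]: 0×
use order (left to right): val, key
typing: well-typed — term : P → P → Q → (Q → P) → R → P
ordered: ✗ — env, ctr, acc, req, key1, val1, env1, ctr1 never used (weakening)
linear: ✗ — env, ctr, acc, req, key1, val1, env1, ctr1 never used (weakening)
affine: ✓ — key, val, env, ctr, acc, req, key1, val1, env1, ctr1: no repeats, contraction unneeded
relevant: ✗ — env, ctr, acc, req, key1, val1, env1, ctr1 never used (weakening)
unrestricted: ✓ — typability at P → P → Q → (Q → P) → R → P is all that's needed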